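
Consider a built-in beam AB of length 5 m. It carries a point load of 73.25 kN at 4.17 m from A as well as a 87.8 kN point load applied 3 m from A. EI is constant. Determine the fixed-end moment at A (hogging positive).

Release both end moments; the primary structure is a simply-supported span AB with redundants M_A and M_B.
End rotations of the released simple span under the applied load (×1/EI):
  at A: point load 73.25 at a = 4.17: Pab(L + b)/(6LEI) = 49.27/EI
  at B: point load 73.25 at a = 4.17: Pab(L + a)/(6LEI) = 77.49/EI
  at A: point load 87.8 at a = 3: Pab(L + b)/(6LEI) = 122.9/EI
  at B: point load 87.8 at a = 3: Pab(L + a)/(6LEI) = 140.5/EI
  θ_A0 = 172.2/EI,  θ_B0 = 218/EI
Flexibility coefficients: a unit moment at one end gives L/(3EI) there and L/(6EI) at the far end, so f₁₁ = f₂₂ = 1.667/EI and f₁₂ = f₂₁ = 0.8333/EI.
Compatibility — zero rotation at each built-in end:
  1.667 M_A + 0.8333 M_B = 172.2
  0.8333 M_A + 1.667 M_B = 218
Solving the pair gives M_A = 50.56 kN·m and M_B = 105.5 kN·m (hogging).

M_A = 50.56 kN·m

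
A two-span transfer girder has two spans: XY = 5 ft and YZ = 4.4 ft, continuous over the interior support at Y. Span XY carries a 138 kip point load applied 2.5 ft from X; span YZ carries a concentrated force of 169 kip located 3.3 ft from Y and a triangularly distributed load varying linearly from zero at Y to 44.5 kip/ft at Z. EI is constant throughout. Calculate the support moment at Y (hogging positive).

Take M_Y as the redundant. Released structure: two simple spans XY and YZ with a hinge at Y.
End slopes at the hinge Y, treating each span as simply supported:
  span XY: point load 138 at a = 2.5: Pab(L + a)/(6LEI) = 215.6/EI
  span YZ: point load 169 at a = 3.3: Pab(L + b)/(6LEI) = 127.8/EI
  span YZ: triangular load, peak 44.5: 7w₀L³/(360EI) = 73.71/EI
  relative rotation θ_0 = (215.6 + 201.5)/EI = 417.1/EI
A unit hogging moment at Y produces rotation L₁/(3EI) + L₂/(3EI) = 3.133/EI.
Compatibility: M_Y·(L₁+L₂)/(3EI) = θ_0, giving M_Y = 133.1 kip·ft (hogging).

M_Y = 133.1 kip·ft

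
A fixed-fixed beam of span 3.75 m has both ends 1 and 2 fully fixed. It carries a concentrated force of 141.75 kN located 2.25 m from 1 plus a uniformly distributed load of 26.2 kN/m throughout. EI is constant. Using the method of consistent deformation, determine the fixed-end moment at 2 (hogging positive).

Take the two fixed-end moments M_1, M_2 as redundants; the released structure is the simple span 12.
Simple-span end rotations at 1 and 2 under the given loads:
  at 1: point load 141.75 at a = 2.25: Pab(L + b)/(6LEI) = 111.6/EI
  at 2: point load 141.75 at a = 2.25: Pab(L + a)/(6LEI) = 127.6/EI
  at 1: UDL 26.2: wL³/(24EI) = 57.57/EI
  at 2: UDL 26.2: wL³/(24EI) = 57.57/EI
  θ_10 = 169.2/EI,  θ_20 = 185.1/EI
Flexibility coefficients: a unit moment at one end gives L/(3EI) there and L/(6EI) at the far end, so f₁₁ = f₂₂ = 1.25/EI and f₁₂ = f₂₁ = 0.625/EI.
Compatibility — zero rotation at each built-in end:
  1.25 M_1 + 0.625 M_2 = 169.2
  0.625 M_1 + 1.25 M_2 = 185.1
Solving the pair gives M_1 = 81.73 kN·m and M_2 = 107.2 kN·m (hogging).

M_2 = 107.2 kN·m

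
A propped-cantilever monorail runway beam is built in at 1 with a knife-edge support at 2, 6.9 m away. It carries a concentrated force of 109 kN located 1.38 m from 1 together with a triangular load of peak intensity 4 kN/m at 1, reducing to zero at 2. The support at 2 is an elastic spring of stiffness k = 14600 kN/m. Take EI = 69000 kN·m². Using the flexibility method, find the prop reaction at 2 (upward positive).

Release the roller at 2. Primary structure: cantilever fixed at 1.
Free-end deflection of the primary structure under the applied loading (downward +):
  point load 109 at a = 1.38: Pa²(3L − a)/(6EI) = 668.4/EI
  triangular load, peak 4 at the fixed end: w₀L⁴/(30EI) = 302.2/EI
  δ_0 = 970.6/EI
Tip deflection under a unit load at 2: L³/(3EI) = 109.5/EI.
With EI = 69000 kN·m²: δ_0 = 0.014067 m and δ_{22} = 0.001587 m/kN.
Compatibility — the spring shortens by R_2/k under the reaction it provides: δ_0 − R_2·δ_{22} = R_2/k. With 1/k = 0.000068 m/kN, R_2 = δ_0 / (δ_{22} + 1/k) = 0.014067 / (0.001587 + 0.000068) = 8.497 kN.

R_2 = 8.497 kN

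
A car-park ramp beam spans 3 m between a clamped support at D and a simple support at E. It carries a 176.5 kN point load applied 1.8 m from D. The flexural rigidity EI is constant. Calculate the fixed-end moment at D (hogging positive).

M_D = 88.96 kN·m

Choose R_E as the redundant. The primary structure is the cantilever fixed at D.
Free-end deflection of the primary structure under the applied loading (downward +):
  point load 176.5 at a = 1.8: Pa²(3L − a)/(6EI) = 686.2/EI
Flexibility coefficient — unit upward force at E: δ_{EE} = L³/(3EI) = 9/EI.
Compatibility at E: δ_0 − R_E·δ_{EE} = 0, so R_E = 686.2/9 = 76.25 kN.
Moment equilibrium about D: M_D = Σ(load moments about D) − R_E·L = 317.7 − 76.25×3 = 88.96 kN·m.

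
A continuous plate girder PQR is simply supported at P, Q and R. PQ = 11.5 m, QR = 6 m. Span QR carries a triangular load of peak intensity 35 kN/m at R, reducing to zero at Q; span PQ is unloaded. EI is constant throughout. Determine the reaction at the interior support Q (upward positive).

Release continuity at Q by inserting a hinge; the redundant is the internal moment M_Q. The primary structure is two simply-supported spans PQ and QR.
Discontinuity in slope at Q on the released structure — sum the simple-span end rotations:
  span QR: triangular load, peak 35: 7w₀L³/(360EI) = 147/EI
  relative rotation θ_0 = (0 + 147)/EI = 147/EI
A unit hogging moment at Q produces rotation L₁/(3EI) + L₂/(3EI) = 5.833/EI.
Compatibility: M_Q·(L₁+L₂)/(3EI) = θ_0, giving M_Q = 25.2 kN·m (hogging).
Span PQ, ΣM about P with M_Q applied at Q: R_Q^{PQ}·11.5 = 0 + 25.2, so R_Q^{PQ} = 2.191 kN and R_P = 0 − 2.191 = -2.191 kN.
Span QR, ΣM about R: R_Q^{QR}·6 = 210 + 25.2, so R_Q^{QR} = 39.2 kN and R_R = 105 − 39.2 = 65.8 kN.
R_Q = 2.191 + 39.2 = 41.39 kN.

R_Q = 41.39 kN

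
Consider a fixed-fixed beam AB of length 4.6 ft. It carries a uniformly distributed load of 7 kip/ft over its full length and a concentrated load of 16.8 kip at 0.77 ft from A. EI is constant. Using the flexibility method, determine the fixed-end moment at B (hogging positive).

M_B = 14.15 kip·ft

Release both end moments; the primary structure is a simply-supported span AB with redundants M_A and M_B.
End rotations of the released simple span under the applied load (×1/EI):
  at A: UDL 7: wL³/(24EI) = 28.39/EI
  at B: UDL 7: wL³/(24EI) = 28.39/EI
  at A: point load 16.8 at a = 0.77: Pab(L + b)/(6LEI) = 15.13/EI
  at B: point load 16.8 at a = 0.77: Pab(L + a)/(6LEI) = 9.64/EI
  θ_A0 = 43.52/EI,  θ_B0 = 38.03/EI
Flexibility coefficients: a unit moment at one end gives L/(3EI) there and L/(6EI) at the far end, so f₁₁ = f₂₂ = 1.533/EI and f₁₂ = f₂₁ = 0.7667/EI.
Compatibility — zero rotation at each built-in end:
  1.533 M_A + 0.7667 M_B = 43.52
  0.7667 M_A + 1.533 M_B = 38.03
Solving the pair gives M_A = 21.31 kip·ft and M_B = 14.15 kip·ft (hogging).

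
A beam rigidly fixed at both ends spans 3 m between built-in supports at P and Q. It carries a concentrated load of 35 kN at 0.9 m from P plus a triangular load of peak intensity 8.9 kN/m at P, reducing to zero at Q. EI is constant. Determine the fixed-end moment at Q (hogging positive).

Take the two fixed-end moments M_P, M_Q as redundants; the released structure is the simple span PQ.
End rotations of the released simple span under the applied load (×1/EI):
  at P: point load 35 at a = 0.9: Pab(L + b)/(6LEI) = 18.74/EI
  at Q: point load 35 at a = 0.9: Pab(L + a)/(6LEI) = 14.33/EI
  at P: triangular load, peak 8.9: w₀L³/(45EI) = 5.34/EI
  at Q: triangular load, peak 8.9: 7w₀L³/(360EI) = 4.673/EI
  θ_P0 = 24.08/EI,  θ_Q0 = 19/EI
Flexibility coefficients: a unit moment at one end gives L/(3EI) there and L/(6EI) at the far end, so f₁₁ = f₂₂ = 1/EI and f₁₂ = f₂₁ = 0.5/EI.
Compatibility — zero rotation at each built-in end:
  1 M_P + 0.5 M_Q = 24.08
  0.5 M_P + 1 M_Q = 19
Solving the pair gives M_P = 19.44 kN·m and M_Q = 9.285 kN·m (hogging).

M_Q = 9.285 kN·m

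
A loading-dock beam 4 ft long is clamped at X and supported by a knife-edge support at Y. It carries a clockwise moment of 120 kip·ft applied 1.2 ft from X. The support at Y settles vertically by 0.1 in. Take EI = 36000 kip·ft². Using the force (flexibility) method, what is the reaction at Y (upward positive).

R_Y = 8.888 kip

Remove the prop at Y; the released (primary) structure is a cantilever built in at X.
Free-end deflection of the primary structure under the applied loading (downward +):
  clockwise couple 120 at a = 1.2: M₀a(2L − a)/(2EI) = 489.6/EI
Flexibility coefficient — unit upward force at Y: δ_{YY} = L³/(3EI) = 21.33/EI.
With EI = 36000 kip·ft²: δ_0 = 0.0136 ft and δ_{YY} = 0.000593 ft/kip.
Compatibility — the beam at Y must follow the support down by 0.008333 ft: δ_0 − R_Y·δ_{YY} = 0.008333, so R_Y = (0.0136 − 0.008333)/0.000593 = 8.888 kip.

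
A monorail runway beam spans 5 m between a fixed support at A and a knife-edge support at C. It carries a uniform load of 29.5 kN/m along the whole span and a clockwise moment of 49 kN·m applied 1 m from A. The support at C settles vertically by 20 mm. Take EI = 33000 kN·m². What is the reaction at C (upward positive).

Release the roller at C. Primary structure: cantilever fixed at A.
Free-end deflection of the primary structure under the applied loading (downward +):
  UDL 29.5: wL⁴/(8EI) = 2305/EI
  clockwise couple 49 at a = 1: M₀a(2L − a)/(2EI) = 220.5/EI
  δ_0 = 2525/EI
Flexibility coefficient — unit upward force at C: δ_{CC} = L³/(3EI) = 41.67/EI.
With EI = 33000 kN·m²: δ_0 = 0.076521 m and δ_{CC} = 0.001263 m/kN.
Compatibility — the beam at C must follow the support down by 0.02 m: δ_0 − R_C·δ_{CC} = 0.02, so R_C = (0.076521 − 0.02)/0.001263 = 44.76 kN.

R_C = 44.76 kN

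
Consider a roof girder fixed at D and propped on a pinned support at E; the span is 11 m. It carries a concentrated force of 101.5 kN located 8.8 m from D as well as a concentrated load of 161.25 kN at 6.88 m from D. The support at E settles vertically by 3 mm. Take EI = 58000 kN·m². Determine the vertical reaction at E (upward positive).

R_E = 146 kN

Choose R_E as the redundant. The primary structure is the cantilever fixed at D.
Downward deflection at the released point E due to the loads:
  point load 101.5 at a = 8.8: Pa²(3L − a)/(6EI) = 31703/EI
  point load 161.25 at a = 6.88: Pa²(3L − a)/(6EI) = 33228/EI
  δ_0 = 64930/EI
Tip deflection under a unit load at E: L³/(3EI) = 443.7/EI.
With EI = 58000 kN·m²: δ_0 = 1.1195 m and δ_{EE} = 0.007649 m/kN.
Compatibility — the beam at E must follow the support down by 0.003 m: δ_0 − R_E·δ_{EE} = 0.003, so R_E = (1.1195 − 0.003)/0.007649 = 146 kN.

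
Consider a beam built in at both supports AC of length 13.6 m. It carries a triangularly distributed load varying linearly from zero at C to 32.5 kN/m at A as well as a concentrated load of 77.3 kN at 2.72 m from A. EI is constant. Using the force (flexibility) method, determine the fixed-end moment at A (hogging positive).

M_A = 435.1 kN·m

Take the two fixed-end moments M_A, M_C as redundants; the released structure is the simple span AC.
End rotations of the released simple span under the applied load (×1/EI):
  at A: triangular load, peak 32.5: w₀L³/(45EI) = 1817/EI
  at C: triangular load, peak 32.5: 7w₀L³/(360EI) = 1590/EI
  at A: point load 77.3 at a = 2.72: Pab(L + b)/(6LEI) = 686.3/EI
  at C: point load 77.3 at a = 2.72: Pab(L + a)/(6LEI) = 457.5/EI
  θ_A0 = 2503/EI,  θ_C0 = 2047/EI
Flexibility coefficients: a unit moment at one end gives L/(3EI) there and L/(6EI) at the far end, so f₁₁ = f₂₂ = 4.533/EI and f₁₂ = f₂₁ = 2.267/EI.
Compatibility — zero rotation at each built-in end:
  4.533 M_A + 2.267 M_C = 2503
  2.267 M_A + 4.533 M_C = 2047
Solving the pair gives M_A = 435.1 kN·m and M_C = 234 kN·m (hogging).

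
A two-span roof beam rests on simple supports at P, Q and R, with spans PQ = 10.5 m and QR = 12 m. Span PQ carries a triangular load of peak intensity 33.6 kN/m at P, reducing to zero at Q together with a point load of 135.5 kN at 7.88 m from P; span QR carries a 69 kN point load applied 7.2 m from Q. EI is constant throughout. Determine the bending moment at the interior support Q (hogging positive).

M_Q = 283.9 kN·m

Take M_Q as the redundant. Released structure: two simple spans PQ and QR with a hinge at Q.
Rotations at Q on the released spans (each span's end-slope, ×1/EI):
  span PQ: triangular load, peak 33.6: 7w₀L³/(360EI) = 756.3/EI
  span PQ: point load 135.5 at a = 7.88: Pab(L + a)/(6LEI) = 816.2/EI
  span QR: point load 69 at a = 7.2: Pab(L + b)/(6LEI) = 556.4/EI
  relative rotation θ_0 = (1572 + 556.4)/EI = 2129/EI
A unit hogging moment at Q produces rotation L₁/(3EI) + L₂/(3EI) = 7.5/EI.
Slope continuity at Q: θ_0 = M_Q·7.5/EI, so M_Q = 2129/7.5 = 283.9 kN·m (hogging).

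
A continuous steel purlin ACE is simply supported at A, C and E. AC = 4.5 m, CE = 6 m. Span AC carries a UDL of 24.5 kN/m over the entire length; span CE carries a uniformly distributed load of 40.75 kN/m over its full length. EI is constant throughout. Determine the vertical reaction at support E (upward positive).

Release continuity at C by inserting a hinge; the redundant is the internal moment M_C. The primary structure is two simply-supported spans AC and CE.
Discontinuity in slope at C on the released structure — sum the simple-span end rotations:
  span AC: UDL 24.5: wL³/(24EI) = 93.02/EI
  span CE: UDL 40.75: wL³/(24EI) = 366.8/EI
  relative rotation θ_0 = (93.02 + 366.8)/EI = 459.8/EI
A unit hogging moment at C produces rotation L₁/(3EI) + L₂/(3EI) = 3.5/EI.
Compatibility: M_C·(L₁+L₂)/(3EI) = θ_0, giving M_C = 131.4 kN·m (hogging).
Span CE, ΣM about E: R_C^{CE}·6 = 733.5 + 131.4, so R_C^{CE} = 144.1 kN and R_E = 244.5 − 144.1 = 100.4 kN.

R_E = 100.4 kN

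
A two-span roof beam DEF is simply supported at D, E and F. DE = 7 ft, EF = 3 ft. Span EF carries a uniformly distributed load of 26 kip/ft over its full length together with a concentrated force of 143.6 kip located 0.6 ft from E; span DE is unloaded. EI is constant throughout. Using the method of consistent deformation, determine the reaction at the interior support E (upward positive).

Insert a hinge at E; M_E is the redundant, and each span becomes simply supported.
Discontinuity in slope at E on the released structure — sum the simple-span end rotations:
  span EF: UDL 26: wL³/(24EI) = 29.25/EI
  span EF: point load 143.6 at a = 0.6: Pab(L + b)/(6LEI) = 62.04/EI
  relative rotation θ_0 = (0 + 91.29)/EI = 91.29/EI
A unit hogging moment at E produces rotation L₁/(3EI) + L₂/(3EI) = 3.333/EI.
Slope continuity at E: θ_0 = M_E·3.333/EI, so M_E = 91.29/3.333 = 27.39 kip·ft (hogging).
Span DE, ΣM about D with M_E applied at E: R_E^{DE}·7 = 0 + 27.39, so R_E^{DE} = 3.912 kip and R_D = 0 − 3.912 = -3.912 kip.
Span EF, ΣM about F: R_E^{EF}·3 = 461.6 + 27.39, so R_E^{EF} = 163 kip and R_F = 221.6 − 163 = 58.59 kip.
R_E = 3.912 + 163 = 166.9 kip.

R_E = 166.9 kip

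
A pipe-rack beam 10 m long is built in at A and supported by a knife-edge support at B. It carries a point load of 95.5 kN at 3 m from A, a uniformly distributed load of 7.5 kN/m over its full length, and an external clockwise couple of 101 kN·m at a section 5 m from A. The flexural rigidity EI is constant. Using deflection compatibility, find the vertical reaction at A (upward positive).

Take the reaction at B as the redundant and release it; the primary structure is a cantilever fixed at A.
Downward deflection at the released point B due to the loads:
  point load 95.5 at a = 3: Pa²(3L − a)/(6EI) = 3868/EI
  UDL 7.5: wL⁴/(8EI) = 9375/EI
  clockwise couple 101 at a = 5: M₀a(2L − a)/(2EI) = 3788/EI
  δ_0 = 17030/EI
Flexibility coefficient — unit upward force at B: δ_{BB} = L³/(3EI) = 333.3/EI.
Compatibility at B: δ_0 − R_B·δ_{BB} = 0, so R_B = 17030/333.3 = 51.09 kN.
Vertical equilibrium: R_A = ΣP − R_B = 170.5 − 51.09 = 119.4 kN.

R_A = 119.4 kN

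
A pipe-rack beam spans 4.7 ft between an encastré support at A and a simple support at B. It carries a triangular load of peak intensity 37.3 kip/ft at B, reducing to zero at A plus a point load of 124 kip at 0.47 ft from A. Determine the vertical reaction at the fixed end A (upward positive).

Remove the prop at B; the released (primary) structure is a cantilever built in at A.
Free-end deflection of the primary structure under the applied loading (downward +):
  triangular load, peak 37.3 at the free end: 11w₀L⁴/(120EI) = 1668/EI
  point load 124 at a = 0.47: Pa²(3L − a)/(6EI) = 62.22/EI
  δ_0 = 1731/EI
Tip deflection under a unit load at B: L³/(3EI) = 34.61/EI.
Compatibility at B: δ_0 − R_B·δ_{BB} = 0, so R_B = 1731/34.61 = 50.01 kip.
Vertical equilibrium: R_A = ΣP − R_B = 211.7 − 50.01 = 161.6 kip.

R_A = 161.6 kip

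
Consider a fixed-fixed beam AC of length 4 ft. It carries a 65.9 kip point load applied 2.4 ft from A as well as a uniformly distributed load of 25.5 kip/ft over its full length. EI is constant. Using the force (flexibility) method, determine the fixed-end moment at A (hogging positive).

Take the two fixed-end moments M_A, M_C as redundants; the released structure is the simple span AC.
Simple-span end rotations at A and C under the given loads:
  at A: point load 65.9 at a = 2.4: Pab(L + b)/(6LEI) = 59.05/EI
  at C: point load 65.9 at a = 2.4: Pab(L + a)/(6LEI) = 67.48/EI
  at A: UDL 25.5: wL³/(24EI) = 68/EI
  at C: UDL 25.5: wL³/(24EI) = 68/EI
  θ_A0 = 127/EI,  θ_C0 = 135.5/EI
Flexibility coefficients: a unit moment at one end gives L/(3EI) there and L/(6EI) at the far end, so f₁₁ = f₂₂ = 1.333/EI and f₁₂ = f₂₁ = 0.6667/EI.
Compatibility — zero rotation at each built-in end:
  1.333 M_A + 0.6667 M_C = 127
  0.6667 M_A + 1.333 M_C = 135.5
Solving the pair gives M_A = 59.31 kip·ft and M_C = 71.96 kip·ft (hogging).

M_A = 59.31 kip·ft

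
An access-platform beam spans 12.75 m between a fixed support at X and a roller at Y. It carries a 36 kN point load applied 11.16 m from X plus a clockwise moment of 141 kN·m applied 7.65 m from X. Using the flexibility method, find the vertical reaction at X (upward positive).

R_X = -7.235 kN

Remove the prop at Y; the released (primary) structure is a cantilever built in at X.
Deflection at Y on the released cantilever, summing each load's contribution:
  point load 36 at a = 11.16: Pa²(3L − a)/(6EI) = 20244/EI
  clockwise couple 141 at a = 7.65: M₀a(2L − a)/(2EI) = 9627/EI
  δ_0 = 29871/EI
Flexibility coefficient — unit upward force at Y: δ_{YY} = L³/(3EI) = 690.9/EI.
The prop prevents deflection at Y: R_Y = δ_0/δ_{YY} = 29871/690.9 = 43.23 kN.
Vertical equilibrium: R_X = ΣP − R_Y = 36 − 43.23 = -7.235 kN.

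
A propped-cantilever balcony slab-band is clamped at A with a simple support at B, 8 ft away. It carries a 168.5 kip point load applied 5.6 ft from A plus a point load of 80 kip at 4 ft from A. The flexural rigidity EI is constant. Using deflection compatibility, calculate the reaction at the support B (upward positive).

R_B = 119.9 kip

Release the roller at B. Primary structure: cantilever fixed at A.
Free-end deflection of the primary structure under the applied loading (downward +):
  point load 168.5 at a = 5.6: Pa²(3L − a)/(6EI) = 16205/EI
  point load 80 at a = 4: Pa²(3L − a)/(6EI) = 4267/EI
  δ_0 = 20471/EI
Tip deflection under a unit load at B: L³/(3EI) = 170.7/EI.
The prop prevents deflection at B: R_B = δ_0/δ_{BB} = 20471/170.7 = 119.9 kip.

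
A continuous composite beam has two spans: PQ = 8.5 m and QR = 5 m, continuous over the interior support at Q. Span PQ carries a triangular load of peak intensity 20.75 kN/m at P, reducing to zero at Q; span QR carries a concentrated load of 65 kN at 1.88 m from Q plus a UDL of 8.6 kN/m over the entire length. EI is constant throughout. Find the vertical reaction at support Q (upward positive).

Release continuity at Q by inserting a hinge; the redundant is the internal moment M_Q. The primary structure is two simply-supported spans PQ and QR.
Rotations at Q on the released spans (each span's end-slope, ×1/EI):
  span PQ: triangular load, peak 20.75: 7w₀L³/(360EI) = 247.8/EI
  span QR: point load 65 at a = 1.88: Pab(L + b)/(6LEI) = 103.2/EI
  span QR: UDL 8.6: wL³/(24EI) = 44.79/EI
  relative rotation θ_0 = (247.8 + 148)/EI = 395.8/EI
A unit hogging moment at Q produces rotation L₁/(3EI) + L₂/(3EI) = 4.5/EI.
Slope continuity at Q: θ_0 = M_Q·4.5/EI, so M_Q = 395.8/4.5 = 87.95 kN·m (hogging).
Span PQ, ΣM about P with M_Q applied at Q: R_Q^{PQ}·8.5 = 249.9 + 87.95, so R_Q^{PQ} = 39.74 kN and R_P = 88.19 − 39.74 = 48.44 kN.
Span QR, ΣM about R: R_Q^{QR}·5 = 310.3 + 87.95, so R_Q^{QR} = 79.65 kN and R_R = 108 − 79.65 = 28.35 kN.
R_Q = 39.74 + 79.65 = 119.4 kN.

R_Q = 119.4 kN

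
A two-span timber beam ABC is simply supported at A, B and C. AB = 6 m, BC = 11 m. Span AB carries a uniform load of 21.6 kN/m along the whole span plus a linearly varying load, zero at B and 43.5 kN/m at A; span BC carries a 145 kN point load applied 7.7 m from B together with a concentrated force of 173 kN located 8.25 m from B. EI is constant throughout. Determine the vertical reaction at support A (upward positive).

Take M_B as the redundant. Released structure: two simple spans AB and BC with a hinge at B.
End slopes at the hinge B, treating each span as simply supported:
  span AB: UDL 21.6: wL³/(24EI) = 194.4/EI
  span AB: triangular load, peak 43.5: 7w₀L³/(360EI) = 182.7/EI
  span BC: point load 145 at a = 7.7: Pab(L + b)/(6LEI) = 798.3/EI
  span BC: point load 173 at a = 8.25: Pab(L + b)/(6LEI) = 817.7/EI
  relative rotation θ_0 = (377.1 + 1616)/EI = 1993/EI
A unit hogging moment at B produces rotation L₁/(3EI) + L₂/(3EI) = 5.667/EI.
Compatibility: M_B·(L₁+L₂)/(3EI) = θ_0, giving M_B = 351.7 kN·m (hogging).
Span AB, ΣM about A with M_B applied at B: R_B^{AB}·6 = 649.8 + 351.7, so R_B^{AB} = 166.9 kN and R_A = 260.1 − 166.9 = 93.18 kN.

R_A = 93.18 kN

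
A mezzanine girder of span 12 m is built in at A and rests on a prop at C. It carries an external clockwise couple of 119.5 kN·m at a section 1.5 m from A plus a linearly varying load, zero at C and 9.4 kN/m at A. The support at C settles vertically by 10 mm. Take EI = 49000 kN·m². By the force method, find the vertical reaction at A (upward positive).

Release the roller at C. Primary structure: cantilever fixed at A.
Primary-structure tip deflection at C by superposition:
  clockwise couple 119.5 at a = 1.5: M₀a(2L − a)/(2EI) = 2017/EI
  triangular load, peak 9.4 at the fixed end: w₀L⁴/(30EI) = 6497/EI
  δ_0 = 8514/EI
Flexibility coefficient — unit upward force at C: δ_{CC} = L³/(3EI) = 576/EI.
With EI = 49000 kN·m²: δ_0 = 0.17375 m and δ_{CC} = 0.011755 m/kN.
Compatibility — the beam at C must follow the support down by 0.01 m: δ_0 − R_C·δ_{CC} = 0.01, so R_C = (0.17375 − 0.01)/0.011755 = 13.93 kN.
Vertical equilibrium: R_A = ΣP − R_C = 56.4 − 13.93 = 42.47 kN.

R_A = 42.47 kN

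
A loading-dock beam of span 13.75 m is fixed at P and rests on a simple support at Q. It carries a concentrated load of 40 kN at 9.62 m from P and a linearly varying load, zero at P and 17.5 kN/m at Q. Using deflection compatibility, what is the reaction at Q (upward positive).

R_Q = 88.69 kN

Remove the prop at Q; the released (primary) structure is a cantilever built in at P.
Deflection at Q on the released cantilever, summing each load's contribution:
  point load 40 at a = 9.62: Pa²(3L − a)/(6EI) = 19515/EI
  triangular load, peak 17.5 at the free end: 11w₀L⁴/(120EI) = 57340/EI
  δ_0 = 76855/EI
Flexibility coefficient — unit upward force at Q: δ_{QQ} = L³/(3EI) = 866.5/EI.
Compatibility at Q: δ_0 − R_Q·δ_{QQ} = 0, so R_Q = 76855/866.5 = 88.69 kN.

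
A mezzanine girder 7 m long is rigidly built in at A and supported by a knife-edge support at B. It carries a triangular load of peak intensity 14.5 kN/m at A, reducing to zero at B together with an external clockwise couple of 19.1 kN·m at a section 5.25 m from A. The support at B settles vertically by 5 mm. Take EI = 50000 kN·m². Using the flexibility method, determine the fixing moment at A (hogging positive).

Release the roller at B. Primary structure: cantilever fixed at A.
Free-end deflection of the primary structure under the applied loading (downward +):
  triangular load, peak 14.5 at the fixed end: w₀L⁴/(30EI) = 1160/EI
  clockwise couple 19.1 at a = 5.25: M₀a(2L − a)/(2EI) = 438.7/EI
  δ_0 = 1599/EI
Tip deflection under a unit load at B: L³/(3EI) = 114.3/EI.
With EI = 50000 kN·m²: δ_0 = 0.031984 m and δ_{BB} = 0.002287 m/kN.
Compatibility — the beam at B must follow the support down by 0.005 m: δ_0 − R_B·δ_{BB} = 0.005, so R_B = (0.031984 − 0.005)/0.002287 = 11.8 kN.
Moment equilibrium about A: M_A = Σ(load moments about A) − R_B·L = 137.5 − 11.8×7 = 54.91 kN·m.

M_A = 54.91 kN·m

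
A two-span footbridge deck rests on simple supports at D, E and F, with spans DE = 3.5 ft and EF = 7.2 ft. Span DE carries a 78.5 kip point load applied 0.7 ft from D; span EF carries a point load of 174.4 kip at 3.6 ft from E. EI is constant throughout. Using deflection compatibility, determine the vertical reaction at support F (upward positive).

R_F = 64 kip

Release continuity at E by inserting a hinge; the redundant is the internal moment M_E. The primary structure is two simply-supported spans DE and EF.
End slopes at the hinge E, treating each span as simply supported:
  span DE: point load 78.5 at a = 0.7: Pab(L + a)/(6LEI) = 30.77/EI
  span EF: point load 174.4 at a = 3.6: Pab(L + b)/(6LEI) = 565.1/EI
  relative rotation θ_0 = (30.77 + 565.1)/EI = 595.8/EI
A unit hogging moment at E produces rotation L₁/(3EI) + L₂/(3EI) = 3.567/EI.
Compatibility: M_E·(L₁+L₂)/(3EI) = θ_0, giving M_E = 167.1 kip·ft (hogging).
Span EF, ΣM about F: R_E^{EF}·7.2 = 627.8 + 167.1, so R_E^{EF} = 110.4 kip and R_F = 174.4 − 110.4 = 64 kip.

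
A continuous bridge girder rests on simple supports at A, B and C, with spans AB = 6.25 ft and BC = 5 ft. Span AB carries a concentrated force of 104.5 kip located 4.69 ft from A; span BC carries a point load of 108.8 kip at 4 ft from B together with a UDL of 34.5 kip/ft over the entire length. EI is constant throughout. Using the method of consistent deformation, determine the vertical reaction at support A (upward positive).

Release continuity at B by inserting a hinge; the redundant is the internal moment M_B. The primary structure is two simply-supported spans AB and BC.
Rotations at B on the released spans (each span's end-slope, ×1/EI):
  span AB: point load 104.5 at a = 4.69: Pab(L + a)/(6LEI) = 223/EI
  span BC: point load 108.8 at a = 4: Pab(L + b)/(6LEI) = 87.04/EI
  span BC: UDL 34.5: wL³/(24EI) = 179.7/EI
  relative rotation θ_0 = (223 + 266.7)/EI = 489.8/EI
A unit hogging moment at B produces rotation L₁/(3EI) + L₂/(3EI) = 3.75/EI.
Compatibility: M_B·(L₁+L₂)/(3EI) = θ_0, giving M_B = 130.6 kip·ft (hogging).
Span AB, ΣM about A with M_B applied at B: R_B^{AB}·6.25 = 490.1 + 130.6, so R_B^{AB} = 99.31 kip and R_A = 104.5 − 99.31 = 5.186 kip.

R_A = 5.186 kip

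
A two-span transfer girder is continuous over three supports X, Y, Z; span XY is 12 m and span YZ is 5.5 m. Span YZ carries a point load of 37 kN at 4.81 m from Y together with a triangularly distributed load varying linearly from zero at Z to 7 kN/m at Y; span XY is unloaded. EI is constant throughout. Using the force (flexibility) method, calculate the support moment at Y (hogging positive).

M_Y = 8.385 kN·m

Take M_Y as the redundant. Released structure: two simple spans XY and YZ with a hinge at Y.
End slopes at the hinge Y, treating each span as simply supported:
  span YZ: point load 37 at a = 4.81: Pab(L + b)/(6LEI) = 23.03/EI
  span YZ: triangular load, peak 7: w₀L³/(45EI) = 25.88/EI
  relative rotation θ_0 = (0 + 48.91)/EI = 48.91/EI
A unit hogging moment at Y produces rotation L₁/(3EI) + L₂/(3EI) = 5.833/EI.
Compatibility: M_Y·(L₁+L₂)/(3EI) = θ_0, giving M_Y = 8.385 kN·m (hogging).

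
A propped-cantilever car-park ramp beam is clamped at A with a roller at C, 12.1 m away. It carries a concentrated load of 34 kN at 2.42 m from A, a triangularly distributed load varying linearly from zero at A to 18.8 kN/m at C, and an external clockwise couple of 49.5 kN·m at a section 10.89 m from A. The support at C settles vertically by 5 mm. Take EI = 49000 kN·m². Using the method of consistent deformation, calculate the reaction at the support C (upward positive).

R_C = 70.12 kN

Remove the prop at C; the released (primary) structure is a cantilever built in at A.
Primary-structure tip deflection at C by superposition:
  point load 34 at a = 2.42: Pa²(3L − a)/(6EI) = 1124/EI
  triangular load, peak 18.8 at the free end: 11w₀L⁴/(120EI) = 36941/EI
  clockwise couple 49.5 at a = 10.89: M₀a(2L − a)/(2EI) = 3587/EI
  δ_0 = 41653/EI
Tip deflection under a unit load at C: L³/(3EI) = 590.5/EI.
With EI = 49000 kN·m²: δ_0 = 0.85006 m and δ_{CC} = 0.012051 m/kN.
Compatibility — the beam at C must follow the support down by 0.005 m: δ_0 − R_C·δ_{CC} = 0.005, so R_C = (0.85006 − 0.005)/0.012051 = 70.12 kN.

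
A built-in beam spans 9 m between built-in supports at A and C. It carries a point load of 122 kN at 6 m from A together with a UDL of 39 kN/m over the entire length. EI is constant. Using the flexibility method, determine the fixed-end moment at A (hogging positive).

M_A = 344.6 kN·m

Release both end moments; the primary structure is a simply-supported span AC with redundants M_A and M_C.
End rotations of the released simple span under the applied load (×1/EI):
  at A: point load 122 at a = 6: Pab(L + b)/(6LEI) = 488/EI
  at C: point load 122 at a = 6: Pab(L + a)/(6LEI) = 610/EI
  at A: UDL 39: wL³/(24EI) = 1185/EI
  at C: UDL 39: wL³/(24EI) = 1185/EI
  θ_A0 = 1673/EI,  θ_C0 = 1795/EI
Flexibility coefficients: a unit moment at one end gives L/(3EI) there and L/(6EI) at the far end, so f₁₁ = f₂₂ = 3/EI and f₁₂ = f₂₁ = 1.5/EI.
Compatibility — zero rotation at each built-in end:
  3 M_A + 1.5 M_C = 1673
  1.5 M_A + 3 M_C = 1795
Solving the pair gives M_A = 344.6 kN·m and M_C = 425.9 kN·m (hogging).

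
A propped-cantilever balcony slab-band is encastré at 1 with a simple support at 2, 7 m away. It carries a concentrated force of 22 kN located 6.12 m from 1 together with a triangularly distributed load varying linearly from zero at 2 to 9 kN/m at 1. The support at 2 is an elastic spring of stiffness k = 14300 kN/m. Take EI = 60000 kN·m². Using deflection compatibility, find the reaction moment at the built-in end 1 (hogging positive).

M_1 = 44.92 kN·m

Choose R_2 as the redundant. The primary structure is the cantilever fixed at 1.
Primary-structure tip deflection at 2 by superposition:
  point load 22 at a = 6.12: Pa²(3L − a)/(6EI) = 2044/EI
  triangular load, peak 9 at the fixed end: w₀L⁴/(30EI) = 720.3/EI
  δ_0 = 2764/EI
Flexibility coefficient — unit upward force at 2: δ_{22} = L³/(3EI) = 114.3/EI.
With EI = 60000 kN·m²: δ_0 = 0.046064 m and δ_{22} = 0.001906 m/kN.
Compatibility — the spring shortens by R_2/k under the reaction it provides: δ_0 − R_2·δ_{22} = R_2/k. With 1/k = 0.00007 m/kN, R_2 = δ_0 / (δ_{22} + 1/k) = 0.046064 / (0.001906 + 0.00007) = 23.32 kN.
Moment equilibrium about 1: M_1 = Σ(load moments about 1) − R_2·L = 208.1 − 23.32×7 = 44.92 kN·m.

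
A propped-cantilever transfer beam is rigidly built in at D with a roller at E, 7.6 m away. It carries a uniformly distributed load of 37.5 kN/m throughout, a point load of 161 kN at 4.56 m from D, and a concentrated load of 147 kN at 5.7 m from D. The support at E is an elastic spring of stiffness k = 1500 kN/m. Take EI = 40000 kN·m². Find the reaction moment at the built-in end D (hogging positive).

M_D = 922.9 kN·m

Choose R_E as the redundant. The primary structure is the cantilever fixed at D.
Downward deflection at the released point E due to the loads:
  UDL 37.5: wL⁴/(8EI) = 15639/EI
  point load 161 at a = 4.56: Pa²(3L − a)/(6EI) = 10177/EI
  point load 147 at a = 5.7: Pa²(3L − a)/(6EI) = 13612/EI
  δ_0 = 39427/EI
Tip deflection under a unit load at E: L³/(3EI) = 146.3/EI.
With EI = 40000 kN·m²: δ_0 = 0.98569 m and δ_{EE} = 0.003658 m/kN.
Compatibility — the spring shortens by R_E/k under the reaction it provides: δ_0 − R_E·δ_{EE} = R_E/k. With 1/k = 0.000667 m/kN, R_E = δ_0 / (δ_{EE} + 1/k) = 0.98569 / (0.003658 + 0.000667) = 227.9 kN.
Moment equilibrium about D: M_D = Σ(load moments about D) − R_E·L = 2655 − 227.9×7.6 = 922.9 kN·m.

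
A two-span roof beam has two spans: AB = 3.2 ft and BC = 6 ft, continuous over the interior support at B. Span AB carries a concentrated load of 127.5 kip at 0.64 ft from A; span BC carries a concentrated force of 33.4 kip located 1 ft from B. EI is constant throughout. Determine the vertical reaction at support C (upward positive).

Release continuity at B by inserting a hinge; the redundant is the internal moment M_B. The primary structure is two simply-supported spans AB and BC.
Discontinuity in slope at B on the released structure — sum the simple-span end rotations:
  span AB: point load 127.5 at a = 0.64: Pab(L + a)/(6LEI) = 41.78/EI
  span BC: point load 33.4 at a = 1: Pab(L + b)/(6LEI) = 51.03/EI
  relative rotation θ_0 = (41.78 + 51.03)/EI = 92.81/EI
A unit hogging moment at B produces rotation L₁/(3EI) + L₂/(3EI) = 3.067/EI.
Slope continuity at B: θ_0 = M_B·3.067/EI, so M_B = 92.81/3.067 = 30.26 kip·ft (hogging).
Span BC, ΣM about C: R_B^{BC}·6 = 167 + 30.26, so R_B^{BC} = 32.88 kip and R_C = 33.4 − 32.88 = 0.5228 kip.

R_C = 0.5228 kip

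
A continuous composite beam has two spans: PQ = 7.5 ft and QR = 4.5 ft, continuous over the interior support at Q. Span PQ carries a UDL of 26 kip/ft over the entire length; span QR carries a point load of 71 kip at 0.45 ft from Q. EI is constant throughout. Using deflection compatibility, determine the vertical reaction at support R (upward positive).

Insert a hinge at Q; M_Q is the redundant, and each span becomes simply supported.
Rotations at Q on the released spans (each span's end-slope, ×1/EI):
  span PQ: UDL 26: wL³/(24EI) = 457/EI
  span QR: point load 71 at a = 0.45: Pab(L + b)/(6LEI) = 40.98/EI
  relative rotation θ_0 = (457 + 40.98)/EI = 498/EI
A unit hogging moment at Q produces rotation L₁/(3EI) + L₂/(3EI) = 4/EI.
Slope continuity at Q: θ_0 = M_Q·4/EI, so M_Q = 498/4 = 124.5 kip·ft (hogging).
Span QR, ΣM about R: R_Q^{QR}·4.5 = 287.6 + 124.5, so R_Q^{QR} = 91.57 kip and R_R = 71 − 91.57 = -20.57 kip.

R_R = -20.57 kip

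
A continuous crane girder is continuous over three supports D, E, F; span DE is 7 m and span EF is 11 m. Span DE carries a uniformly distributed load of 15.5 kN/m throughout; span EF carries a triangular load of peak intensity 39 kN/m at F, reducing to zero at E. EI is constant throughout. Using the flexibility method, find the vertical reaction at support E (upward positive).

R_E = 173.7 kN

Insert a hinge at E; M_E is the redundant, and each span becomes simply supported.
Rotations at E on the released spans (each span's end-slope, ×1/EI):
  span DE: UDL 15.5: wL³/(24EI) = 221.5/EI
  span EF: triangular load, peak 39: 7w₀L³/(360EI) = 1009/EI
  relative rotation θ_0 = (221.5 + 1009)/EI = 1231/EI
A unit hogging moment at E produces rotation L₁/(3EI) + L₂/(3EI) = 6/EI.
Slope continuity at E: θ_0 = M_E·6/EI, so M_E = 1231/6 = 205.1 kN·m (hogging).
Span DE, ΣM about D with M_E applied at E: R_E^{DE}·7 = 379.8 + 205.1, so R_E^{DE} = 83.56 kN and R_D = 108.5 − 83.56 = 24.94 kN.
Span EF, ΣM about F: R_E^{EF}·11 = 786.5 + 205.1, so R_E^{EF} = 90.15 kN and R_F = 214.5 − 90.15 = 124.4 kN.
R_E = 83.56 + 90.15 = 173.7 kN.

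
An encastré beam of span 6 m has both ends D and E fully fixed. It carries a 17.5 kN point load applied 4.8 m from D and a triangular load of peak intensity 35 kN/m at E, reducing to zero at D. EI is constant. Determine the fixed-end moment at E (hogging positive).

M_E = 76.44 kN·m

Take the two fixed-end moments M_D, M_E as redundants; the released structure is the simple span DE.
Simple-span end rotations at D and E under the given loads:
  at D: point load 17.5 at a = 4.8: Pab(L + b)/(6LEI) = 20.16/EI
  at E: point load 17.5 at a = 4.8: Pab(L + a)/(6LEI) = 30.24/EI
  at D: triangular load, peak 35: 7w₀L³/(360EI) = 147/EI
  at E: triangular load, peak 35: w₀L³/(45EI) = 168/EI
  θ_D0 = 167.2/EI,  θ_E0 = 198.2/EI
Flexibility coefficients: a unit moment at one end gives L/(3EI) there and L/(6EI) at the far end, so f₁₁ = f₂₂ = 2/EI and f₁₂ = f₂₁ = 1/EI.
Compatibility — zero rotation at each built-in end:
  2 M_D + 1 M_E = 167.2
  1 M_D + 2 M_E = 198.2
Solving the pair gives M_D = 45.36 kN·m and M_E = 76.44 kN·m (hogging).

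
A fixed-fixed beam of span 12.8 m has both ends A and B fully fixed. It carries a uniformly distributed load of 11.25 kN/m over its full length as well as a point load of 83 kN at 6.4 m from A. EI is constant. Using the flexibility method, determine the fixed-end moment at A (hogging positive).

M_A = 286.4 kN·m

Take the two fixed-end moments M_A, M_B as redundants; the released structure is the simple span AB.
End rotations of the released simple span under the applied load (×1/EI):
  at A: UDL 11.25: wL³/(24EI) = 983/EI
  at B: UDL 11.25: wL³/(24EI) = 983/EI
  at A: point load 83 at a = 6.4: Pab(L + b)/(6LEI) = 849.9/EI
  at B: point load 83 at a = 6.4: Pab(L + a)/(6LEI) = 849.9/EI
  θ_A0 = 1833/EI,  θ_B0 = 1833/EI
Flexibility coefficients: a unit moment at one end gives L/(3EI) there and L/(6EI) at the far end, so f₁₁ = f₂₂ = 4.267/EI and f₁₂ = f₂₁ = 2.133/EI.
Compatibility — zero rotation at each built-in end:
  4.267 M_A + 2.133 M_B = 1833
  2.133 M_A + 4.267 M_B = 1833
Solving the pair gives M_A = 286.4 kN·m and M_B = 286.4 kN·m (hogging).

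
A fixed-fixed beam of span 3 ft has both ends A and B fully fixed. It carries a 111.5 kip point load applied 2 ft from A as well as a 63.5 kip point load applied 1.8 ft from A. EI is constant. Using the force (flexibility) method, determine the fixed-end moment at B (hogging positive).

M_B = 76.99 kip·ft

Release both end moments; the primary structure is a simply-supported span AB with redundants M_A and M_B.
Simple-span end rotations at A and B under the given loads:
  at A: point load 111.5 at a = 2: Pab(L + b)/(6LEI) = 49.56/EI
  at B: point load 111.5 at a = 2: Pab(L + a)/(6LEI) = 61.94/EI
  at A: point load 63.5 at a = 1.8: Pab(L + b)/(6LEI) = 32/EI
  at B: point load 63.5 at a = 1.8: Pab(L + a)/(6LEI) = 36.58/EI
  θ_A0 = 81.56/EI,  θ_B0 = 98.52/EI
Flexibility coefficients: a unit moment at one end gives L/(3EI) there and L/(6EI) at the far end, so f₁₁ = f₂₂ = 1/EI and f₁₂ = f₂₁ = 0.5/EI.
Compatibility — zero rotation at each built-in end:
  1 M_A + 0.5 M_B = 81.56
  0.5 M_A + 1 M_B = 98.52
Solving the pair gives M_A = 43.07 kip·ft and M_B = 76.99 kip·ft (hogging).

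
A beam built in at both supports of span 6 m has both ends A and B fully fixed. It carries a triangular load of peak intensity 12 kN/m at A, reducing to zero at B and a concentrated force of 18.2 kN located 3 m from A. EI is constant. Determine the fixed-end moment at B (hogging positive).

M_B = 28.05 kN·m

Release both end moments; the primary structure is a simply-supported span AB with redundants M_A and M_B.
End rotations of the released simple span under the applied load (×1/EI):
  at A: triangular load, peak 12: w₀L³/(45EI) = 57.6/EI
  at B: triangular load, peak 12: 7w₀L³/(360EI) = 50.4/EI
  at A: point load 18.2 at a = 3: Pab(L + b)/(6LEI) = 40.95/EI
  at B: point load 18.2 at a = 3: Pab(L + a)/(6LEI) = 40.95/EI
  θ_A0 = 98.55/EI,  θ_B0 = 91.35/EI
Flexibility coefficients: a unit moment at one end gives L/(3EI) there and L/(6EI) at the far end, so f₁₁ = f₂₂ = 2/EI and f₁₂ = f₂₁ = 1/EI.
Compatibility — zero rotation at each built-in end:
  2 M_A + 1 M_B = 98.55
  1 M_A + 2 M_B = 91.35
Solving the pair gives M_A = 35.25 kN·m and M_B = 28.05 kN·m (hogging).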